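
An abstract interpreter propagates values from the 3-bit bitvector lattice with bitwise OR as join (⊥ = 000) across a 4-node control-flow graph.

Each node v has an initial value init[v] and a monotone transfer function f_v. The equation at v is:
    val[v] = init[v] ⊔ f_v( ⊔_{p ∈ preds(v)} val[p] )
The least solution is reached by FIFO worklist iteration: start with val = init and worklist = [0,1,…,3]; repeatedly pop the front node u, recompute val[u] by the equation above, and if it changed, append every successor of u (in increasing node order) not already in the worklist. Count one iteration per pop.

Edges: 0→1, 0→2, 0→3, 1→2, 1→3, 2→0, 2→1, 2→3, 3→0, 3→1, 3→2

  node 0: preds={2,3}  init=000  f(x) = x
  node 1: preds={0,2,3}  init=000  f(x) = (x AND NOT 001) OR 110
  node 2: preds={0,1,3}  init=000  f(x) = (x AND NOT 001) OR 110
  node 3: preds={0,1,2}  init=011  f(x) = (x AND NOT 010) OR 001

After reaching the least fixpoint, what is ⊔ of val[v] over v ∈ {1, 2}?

110

Worklist (8 pops):
  #1 pop 0: in=011 → 011 (was 000); enqueue []
  #2 pop 1: in=011 → 110 (was 000); enqueue []
  #3 pop 2: in=111 → 110 (was 000); enqueue [0,1]
  #4 pop 3: in=111 → 111 (was 011); enqueue [2]
  #5 pop 0: in=111 → 111 (was 011); enqueue [3]
  #6 pop 1: in=111 → 110 (no change)
  #7 pop 2: in=111 → 110 (no change)
  #8 pop 3: in=111 → 111 (no change)

Fixpoint:
  val[0] = 111
  val[1] = 110
  val[2] = 110
  val[3] = 111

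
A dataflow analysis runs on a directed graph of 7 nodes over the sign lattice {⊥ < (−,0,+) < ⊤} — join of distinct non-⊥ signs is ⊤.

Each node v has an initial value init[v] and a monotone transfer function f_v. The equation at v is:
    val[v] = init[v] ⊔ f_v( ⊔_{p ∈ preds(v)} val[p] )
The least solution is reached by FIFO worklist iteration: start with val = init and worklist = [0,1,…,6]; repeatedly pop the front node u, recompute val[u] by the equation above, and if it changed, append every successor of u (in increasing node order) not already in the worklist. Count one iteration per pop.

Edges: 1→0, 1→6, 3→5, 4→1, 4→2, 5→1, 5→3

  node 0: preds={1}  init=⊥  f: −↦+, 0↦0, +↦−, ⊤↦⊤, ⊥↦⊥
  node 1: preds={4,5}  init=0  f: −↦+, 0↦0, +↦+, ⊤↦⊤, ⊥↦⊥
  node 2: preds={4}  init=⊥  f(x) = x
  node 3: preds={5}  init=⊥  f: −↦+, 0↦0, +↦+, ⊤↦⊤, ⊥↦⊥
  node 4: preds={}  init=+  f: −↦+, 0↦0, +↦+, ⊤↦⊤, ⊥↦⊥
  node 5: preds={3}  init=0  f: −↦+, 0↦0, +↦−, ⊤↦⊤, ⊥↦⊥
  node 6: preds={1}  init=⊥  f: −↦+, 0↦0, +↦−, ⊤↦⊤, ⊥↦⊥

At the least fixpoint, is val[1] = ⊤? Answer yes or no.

Iteration log — 8 steps:
  step 1. node 0  ⊔preds=0  new=0  old=⊥  +wl: 
  step 2. node 1  ⊔preds=⊤  new=⊤  old=0  +wl: 0
  step 3. node 2  ⊔preds=+  new=+  old=⊥  +wl: 
  step 4. node 3  ⊔preds=0  new=0  old=⊥  +wl: 
  step 5. node 4  ⊔preds=⊥  new=+  stable
  step 6. node 5  ⊔preds=0  new=0  stable
  step 7. node 6  ⊔preds=⊤  new=⊤  old=⊥  +wl: 
  step 8. node 0  ⊔preds=⊤  new=⊤  old=0  +wl: 

Least fixpoint reached:
  node 0: ⊤
  node 1: ⊤
  node 2: +
  node 3: 0
  node 4: +
  node 5: 0
  node 6: ⊤

yes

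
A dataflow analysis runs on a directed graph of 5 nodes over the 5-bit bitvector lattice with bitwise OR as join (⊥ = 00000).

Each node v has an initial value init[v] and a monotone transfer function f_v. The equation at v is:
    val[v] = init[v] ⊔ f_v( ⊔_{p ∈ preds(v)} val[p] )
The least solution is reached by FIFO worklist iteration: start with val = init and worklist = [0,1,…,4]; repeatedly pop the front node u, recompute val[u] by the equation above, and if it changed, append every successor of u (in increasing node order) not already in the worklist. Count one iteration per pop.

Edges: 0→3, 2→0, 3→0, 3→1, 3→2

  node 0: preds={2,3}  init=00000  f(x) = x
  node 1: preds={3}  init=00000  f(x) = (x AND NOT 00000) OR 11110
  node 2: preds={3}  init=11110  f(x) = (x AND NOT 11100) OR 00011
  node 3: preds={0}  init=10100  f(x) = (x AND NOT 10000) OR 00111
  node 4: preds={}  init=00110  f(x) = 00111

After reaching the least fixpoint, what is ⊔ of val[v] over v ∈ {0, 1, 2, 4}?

11111

Worklist (9 pops):
  #1 pop 0: in=11110 → 11110 (was 00000); enqueue []
  #2 pop 1: in=10100 → 11110 (was 00000); enqueue []
  #3 pop 2: in=10100 → 11111 (was 11110); enqueue [0]
  #4 pop 3: in=11110 → 11111 (was 10100); enqueue [1,2]
  #5 pop 4: in=00000 → 00111 (was 00110); enqueue []
  #6 pop 0: in=11111 → 11111 (was 11110); enqueue [3]
  #7 pop 1: in=11111 → 11111 (was 11110); enqueue []
  #8 pop 2: in=11111 → 11111 (no change)
  #9 pop 3: in=11111 → 11111 (no change)

Fixpoint:
  val[0] = 11111
  val[1] = 11111
  val[2] = 11111
  val[3] = 11111
  val[4] = 00111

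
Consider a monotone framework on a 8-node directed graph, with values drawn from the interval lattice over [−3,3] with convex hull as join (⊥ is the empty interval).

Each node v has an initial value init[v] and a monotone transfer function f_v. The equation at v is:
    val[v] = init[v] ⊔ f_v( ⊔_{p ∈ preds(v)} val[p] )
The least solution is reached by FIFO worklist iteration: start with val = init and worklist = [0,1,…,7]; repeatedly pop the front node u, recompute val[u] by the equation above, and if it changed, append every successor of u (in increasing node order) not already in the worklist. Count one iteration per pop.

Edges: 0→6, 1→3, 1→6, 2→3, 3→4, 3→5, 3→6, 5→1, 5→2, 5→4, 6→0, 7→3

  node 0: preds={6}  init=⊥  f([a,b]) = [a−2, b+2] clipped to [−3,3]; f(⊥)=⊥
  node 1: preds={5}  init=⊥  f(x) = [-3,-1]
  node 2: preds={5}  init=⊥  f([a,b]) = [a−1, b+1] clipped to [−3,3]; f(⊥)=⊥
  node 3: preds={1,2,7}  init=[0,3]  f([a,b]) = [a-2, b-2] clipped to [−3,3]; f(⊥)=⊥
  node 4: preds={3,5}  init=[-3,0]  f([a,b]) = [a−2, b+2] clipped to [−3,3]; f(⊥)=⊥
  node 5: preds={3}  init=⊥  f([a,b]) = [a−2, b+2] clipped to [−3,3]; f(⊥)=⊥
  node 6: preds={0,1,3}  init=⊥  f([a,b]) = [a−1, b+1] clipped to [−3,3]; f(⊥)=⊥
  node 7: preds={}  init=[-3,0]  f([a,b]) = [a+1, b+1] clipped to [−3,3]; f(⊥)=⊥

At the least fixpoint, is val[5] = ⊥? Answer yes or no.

Iteration log — 14 steps:
  step 1. node 0  ⊔preds=⊥  new=⊥  stable
  step 2. node 1  ⊔preds=⊥  new=[-3,-1]  old=⊥  +wl: 
  step 3. node 2  ⊔preds=⊥  new=⊥  stable
  step 4. node 3  ⊔preds=[-3,0]  new=[-3,3]  old=[0,3]  +wl: 
  step 5. node 4  ⊔preds=[-3,3]  new=[-3,3]  old=[-3,0]  +wl: 
  step 6. node 5  ⊔preds=[-3,3]  new=[-3,3]  old=⊥  +wl: 1,2,4
  step 7. node 6  ⊔preds=[-3,3]  new=[-3,3]  old=⊥  +wl: 0
  step 8. node 7  ⊔preds=⊥  new=[-3,0]  stable
  step 9. node 1  ⊔preds=[-3,3]  new=[-3,-1]  stable
  step 10. node 2  ⊔preds=[-3,3]  new=[-3,3]  old=⊥  +wl: 3
  step 11. node 4  ⊔preds=[-3,3]  new=[-3,3]  stable
  step 12. node 0  ⊔preds=[-3,3]  new=[-3,3]  old=⊥  +wl: 6
  step 13. node 3  ⊔preds=[-3,3]  new=[-3,3]  stable
  step 14. node 6  ⊔preds=[-3,3]  new=[-3,3]  stable

Least fixpoint reached:
  node 0: [-3,3]
  node 1: [-3,-1]
  node 2: [-3,3]
  node 3: [-3,3]
  node 4: [-3,3]
  node 5: [-3,3]
  node 6: [-3,3]
  node 7: [-3,0]

no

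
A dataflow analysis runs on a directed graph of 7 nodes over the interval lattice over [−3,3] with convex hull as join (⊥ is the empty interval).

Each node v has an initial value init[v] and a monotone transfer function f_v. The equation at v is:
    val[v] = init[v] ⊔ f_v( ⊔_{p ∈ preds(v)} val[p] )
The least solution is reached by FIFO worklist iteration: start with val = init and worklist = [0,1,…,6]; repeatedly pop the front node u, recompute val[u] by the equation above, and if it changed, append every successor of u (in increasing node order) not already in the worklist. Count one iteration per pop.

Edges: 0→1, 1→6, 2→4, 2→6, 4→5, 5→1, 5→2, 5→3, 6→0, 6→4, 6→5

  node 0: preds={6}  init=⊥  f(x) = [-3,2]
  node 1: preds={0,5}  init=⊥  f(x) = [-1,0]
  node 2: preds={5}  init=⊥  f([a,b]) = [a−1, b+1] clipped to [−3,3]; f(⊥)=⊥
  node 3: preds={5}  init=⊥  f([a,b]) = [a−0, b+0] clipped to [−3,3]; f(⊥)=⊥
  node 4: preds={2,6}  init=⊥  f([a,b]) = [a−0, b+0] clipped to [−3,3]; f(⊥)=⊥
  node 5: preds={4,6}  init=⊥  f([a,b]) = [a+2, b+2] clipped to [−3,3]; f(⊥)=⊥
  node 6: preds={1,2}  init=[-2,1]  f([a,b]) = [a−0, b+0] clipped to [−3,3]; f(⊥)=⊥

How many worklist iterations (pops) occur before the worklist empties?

15

Iteration log — 15 steps:
  step 1. node 0  ⊔preds=[-2,1]  new=[-3,2]  old=⊥  +wl: 
  step 2. node 1  ⊔preds=[-3,2]  new=[-1,0]  old=⊥  +wl: 
  step 3. node 2  ⊔preds=⊥  new=⊥  stable
  step 4. node 3  ⊔preds=⊥  new=⊥  stable
  step 5. node 4  ⊔preds=[-2,1]  new=[-2,1]  old=⊥  +wl: 
  step 6. node 5  ⊔preds=[-2,1]  new=[0,3]  old=⊥  +wl: 1,2,3
  step 7. node 6  ⊔preds=[-1,0]  new=[-2,1]  stable
  step 8. node 1  ⊔preds=[-3,3]  new=[-1,0]  stable
  step 9. node 2  ⊔preds=[0,3]  new=[-1,3]  old=⊥  +wl: 4,6
  step 10. node 3  ⊔preds=[0,3]  new=[0,3]  old=⊥  +wl: 
  step 11. node 4  ⊔preds=[-2,3]  new=[-2,3]  old=[-2,1]  +wl: 5
  step 12. node 6  ⊔preds=[-1,3]  new=[-2,3]  old=[-2,1]  +wl: 0,4
  step 13. node 5  ⊔preds=[-2,3]  new=[0,3]  stable
  step 14. node 0  ⊔preds=[-2,3]  new=[-3,2]  stable
  step 15. node 4  ⊔preds=[-2,3]  new=[-2,3]  stable

Least fixpoint reached:
  node 0: [-3,2]
  node 1: [-1,0]
  node 2: [-1,3]
  node 3: [0,3]
  node 4: [-2,3]
  node 5: [0,3]
  node 6: [-2,3]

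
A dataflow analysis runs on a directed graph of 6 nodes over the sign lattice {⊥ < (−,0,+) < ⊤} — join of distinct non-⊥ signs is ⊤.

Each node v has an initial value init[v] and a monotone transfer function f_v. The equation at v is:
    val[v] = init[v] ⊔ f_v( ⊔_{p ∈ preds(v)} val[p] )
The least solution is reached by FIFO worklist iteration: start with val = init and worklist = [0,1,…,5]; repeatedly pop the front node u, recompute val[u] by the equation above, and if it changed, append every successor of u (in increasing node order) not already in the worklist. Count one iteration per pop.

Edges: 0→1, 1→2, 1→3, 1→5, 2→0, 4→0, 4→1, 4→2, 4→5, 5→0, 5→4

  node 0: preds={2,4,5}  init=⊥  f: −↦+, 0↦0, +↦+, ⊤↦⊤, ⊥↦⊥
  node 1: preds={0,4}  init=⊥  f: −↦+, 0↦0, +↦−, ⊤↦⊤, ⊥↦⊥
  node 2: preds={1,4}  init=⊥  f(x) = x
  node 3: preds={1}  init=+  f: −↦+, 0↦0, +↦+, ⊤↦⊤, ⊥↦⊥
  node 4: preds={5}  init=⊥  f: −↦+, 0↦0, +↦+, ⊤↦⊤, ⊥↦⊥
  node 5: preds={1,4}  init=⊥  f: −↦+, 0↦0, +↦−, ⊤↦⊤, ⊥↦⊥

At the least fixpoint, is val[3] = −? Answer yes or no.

no

Trace (6 dequeues):
  [1] u=0 | in ⊥ | out ⊥ | ==
  [2] u=1 | in ⊥ | out ⊥ | ==
  [3] u=2 | in ⊥ | out ⊥ | ==
  [4] u=3 | in ⊥ | out + | ==
  [5] u=4 | in ⊥ | out ⊥ | ==
  [6] u=5 | in ⊥ | out ⊥ | ==

Converged values:
  [0] ⊥
  [1] ⊥
  [2] ⊥
  [3] +
  [4] ⊥
  [5] ⊥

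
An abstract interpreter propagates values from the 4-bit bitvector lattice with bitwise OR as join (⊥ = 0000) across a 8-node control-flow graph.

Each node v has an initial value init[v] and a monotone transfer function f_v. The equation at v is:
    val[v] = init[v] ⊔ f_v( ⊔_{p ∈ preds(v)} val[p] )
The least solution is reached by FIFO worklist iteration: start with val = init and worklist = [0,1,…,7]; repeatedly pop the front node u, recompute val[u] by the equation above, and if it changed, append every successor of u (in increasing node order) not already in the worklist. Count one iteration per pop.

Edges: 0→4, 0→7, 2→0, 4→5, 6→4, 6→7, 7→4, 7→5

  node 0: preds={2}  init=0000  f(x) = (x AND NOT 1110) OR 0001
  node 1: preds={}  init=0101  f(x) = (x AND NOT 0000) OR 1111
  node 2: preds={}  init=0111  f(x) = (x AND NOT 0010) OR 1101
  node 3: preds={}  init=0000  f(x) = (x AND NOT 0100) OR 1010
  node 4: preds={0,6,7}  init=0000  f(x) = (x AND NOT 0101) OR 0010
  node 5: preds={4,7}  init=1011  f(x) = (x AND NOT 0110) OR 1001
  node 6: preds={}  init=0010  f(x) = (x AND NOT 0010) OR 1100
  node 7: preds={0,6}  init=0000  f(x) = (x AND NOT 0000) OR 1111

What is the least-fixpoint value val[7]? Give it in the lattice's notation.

Iteration log — 11 steps:
  step 1. node 0  ⊔preds=0111  new=0001  old=0000  +wl: 
  step 2. node 1  ⊔preds=0000  new=1111  old=0101  +wl: 
  step 3. node 2  ⊔preds=0000  new=1111  old=0111  +wl: 0
  step 4. node 3  ⊔preds=0000  new=1010  old=0000  +wl: 
  step 5. node 4  ⊔preds=0011  new=0010  old=0000  +wl: 
  step 6. node 5  ⊔preds=0010  new=1011  stable
  step 7. node 6  ⊔preds=0000  new=1110  old=0010  +wl: 4
  step 8. node 7  ⊔preds=1111  new=1111  old=0000  +wl: 5
  step 9. node 0  ⊔preds=1111  new=0001  stable
  step 10. node 4  ⊔preds=1111  new=1010  old=0010  +wl: 
  step 11. node 5  ⊔preds=1111  new=1011  stable

Least fixpoint reached:
  node 0: 0001
  node 1: 1111
  node 2: 1111
  node 3: 1010
  node 4: 1010
  node 5: 1011
  node 6: 1110
  node 7: 1111

1111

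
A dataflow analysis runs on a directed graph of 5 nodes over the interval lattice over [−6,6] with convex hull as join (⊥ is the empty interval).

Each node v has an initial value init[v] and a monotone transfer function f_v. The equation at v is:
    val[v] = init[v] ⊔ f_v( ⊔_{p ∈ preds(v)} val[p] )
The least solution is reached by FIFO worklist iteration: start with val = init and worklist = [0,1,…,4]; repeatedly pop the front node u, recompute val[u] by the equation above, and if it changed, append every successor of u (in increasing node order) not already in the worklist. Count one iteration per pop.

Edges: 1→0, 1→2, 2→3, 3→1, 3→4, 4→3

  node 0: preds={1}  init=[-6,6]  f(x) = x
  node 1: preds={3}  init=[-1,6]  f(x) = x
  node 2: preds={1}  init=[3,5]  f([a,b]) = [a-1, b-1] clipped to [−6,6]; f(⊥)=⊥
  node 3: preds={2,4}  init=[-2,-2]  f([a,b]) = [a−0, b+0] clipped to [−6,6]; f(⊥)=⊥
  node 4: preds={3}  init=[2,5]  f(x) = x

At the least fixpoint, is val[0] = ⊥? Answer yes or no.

Worklist (26 pops):
  #1 pop 0: in=[-1,6] → [-6,6] (no change)
  #2 pop 1: in=[-2,-2] → [-2,6] (was [-1,6]); enqueue [0]
  #3 pop 2: in=[-2,6] → [-3,5] (was [3,5]); enqueue []
  #4 pop 3: in=[-3,5] → [-3,5] (was [-2,-2]); enqueue [1]
  #5 pop 4: in=[-3,5] → [-3,5] (was [2,5]); enqueue [3]
  #6 pop 0: in=[-2,6] → [-6,6] (no change)
  #7 pop 1: in=[-3,5] → [-3,6] (was [-2,6]); enqueue [0,2]
  #8 pop 3: in=[-3,5] → [-3,5] (no change)
  #9 pop 0: in=[-3,6] → [-6,6] (no change)
  #10 pop 2: in=[-3,6] → [-4,5] (was [-3,5]); enqueue [3]
  #11 pop 3: in=[-4,5] → [-4,5] (was [-3,5]); enqueue [1,4]
  #12 pop 1: in=[-4,5] → [-4,6] (was [-3,6]); enqueue [0,2]
  #13 pop 4: in=[-4,5] → [-4,5] (was [-3,5]); enqueue [3]
  #14 pop 0: in=[-4,6] → [-6,6] (no change)
  #15 pop 2: in=[-4,6] → [-5,5] (was [-4,5]); enqueue []
  #16 pop 3: in=[-5,5] → [-5,5] (was [-4,5]); enqueue [1,4]
  #17 pop 1: in=[-5,5] → [-5,6] (was [-4,6]); enqueue [0,2]
  #18 pop 4: in=[-5,5] → [-5,5] (was [-4,5]); enqueue [3]
  #19 pop 0: in=[-5,6] → [-6,6] (no change)
  #20 pop 2: in=[-5,6] → [-6,5] (was [-5,5]); enqueue []
  #21 pop 3: in=[-6,5] → [-6,5] (was [-5,5]); enqueue [1,4]
  #22 pop 1: in=[-6,5] → [-6,6] (was [-5,6]); enqueue [0,2]
  #23 pop 4: in=[-6,5] → [-6,5] (was [-5,5]); enqueue [3]
  #24 pop 0: in=[-6,6] → [-6,6] (no change)
  #25 pop 2: in=[-6,6] → [-6,5] (no change)
  #26 pop 3: in=[-6,5] → [-6,5] (no change)

Fixpoint:
  val[0] = [-6,6]
  val[1] = [-6,6]
  val[2] = [-6,5]
  val[3] = [-6,5]
  val[4] = [-6,5]

no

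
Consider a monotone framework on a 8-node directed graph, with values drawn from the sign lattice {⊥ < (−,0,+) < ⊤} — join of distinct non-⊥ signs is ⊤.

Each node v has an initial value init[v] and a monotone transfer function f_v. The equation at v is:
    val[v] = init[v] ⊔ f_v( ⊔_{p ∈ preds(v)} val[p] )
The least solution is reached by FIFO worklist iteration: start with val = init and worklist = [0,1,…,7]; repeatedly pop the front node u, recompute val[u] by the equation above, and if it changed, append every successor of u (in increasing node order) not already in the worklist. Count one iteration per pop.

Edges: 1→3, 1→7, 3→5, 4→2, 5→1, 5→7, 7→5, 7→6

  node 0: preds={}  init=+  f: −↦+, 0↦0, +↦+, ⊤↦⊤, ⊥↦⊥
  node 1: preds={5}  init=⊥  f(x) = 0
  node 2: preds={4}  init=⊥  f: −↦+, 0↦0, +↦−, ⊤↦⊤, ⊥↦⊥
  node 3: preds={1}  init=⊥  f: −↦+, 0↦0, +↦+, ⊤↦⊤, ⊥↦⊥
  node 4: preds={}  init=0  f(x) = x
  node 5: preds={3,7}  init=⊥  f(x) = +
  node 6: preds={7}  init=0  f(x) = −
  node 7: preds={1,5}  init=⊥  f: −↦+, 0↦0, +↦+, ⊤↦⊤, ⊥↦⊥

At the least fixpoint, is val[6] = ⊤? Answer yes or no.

Trace (11 dequeues):
  [1] u=0 | in ⊥ | out + | ==
  [2] u=1 | in ⊥ | out 0 | prev ⊥ | push {}
  [3] u=2 | in 0 | out 0 | prev ⊥ | push {}
  [4] u=3 | in 0 | out 0 | prev ⊥ | push {}
  [5] u=4 | in ⊥ | out 0 | ==
  [6] u=5 | in 0 | out + | prev ⊥ | push {1}
  [7] u=6 | in ⊥ | out ⊤ | prev 0 | push {}
  [8] u=7 | in ⊤ | out ⊤ | prev ⊥ | push {5,6}
  [9] u=1 | in + | out 0 | ==
  [10] u=5 | in ⊤ | out + | ==
  [11] u=6 | in ⊤ | out ⊤ | ==

Converged values:
  [0] +
  [1] 0
  [2] 0
  [3] 0
  [4] 0
  [5] +
  [6] ⊤
  [7] ⊤

yes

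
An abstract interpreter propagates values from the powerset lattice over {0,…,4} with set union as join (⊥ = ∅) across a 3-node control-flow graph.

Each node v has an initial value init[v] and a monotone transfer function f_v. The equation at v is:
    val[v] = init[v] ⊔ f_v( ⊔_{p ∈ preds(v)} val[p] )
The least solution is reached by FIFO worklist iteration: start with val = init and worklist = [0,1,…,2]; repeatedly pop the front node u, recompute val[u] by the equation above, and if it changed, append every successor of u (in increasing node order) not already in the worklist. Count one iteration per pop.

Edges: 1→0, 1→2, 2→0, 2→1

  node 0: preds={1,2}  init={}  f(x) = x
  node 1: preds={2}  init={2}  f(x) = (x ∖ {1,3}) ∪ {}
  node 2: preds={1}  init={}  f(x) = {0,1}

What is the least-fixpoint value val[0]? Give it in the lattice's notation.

{0,1,2}

Worklist (7 pops):
  #1 pop 0: in={2} → {2} (was {}); enqueue []
  #2 pop 1: in={} → {2} (no change)
  #3 pop 2: in={2} → {0,1} (was {}); enqueue [0,1]
  #4 pop 0: in={0,1,2} → {0,1,2} (was {2}); enqueue []
  #5 pop 1: in={0,1} → {0,2} (was {2}); enqueue [0,2]
  #6 pop 0: in={0,1,2} → {0,1,2} (no change)
  #7 pop 2: in={0,2} → {0,1} (no change)

Fixpoint:
  val[0] = {0,1,2}
  val[1] = {0,2}
  val[2] = {0,1}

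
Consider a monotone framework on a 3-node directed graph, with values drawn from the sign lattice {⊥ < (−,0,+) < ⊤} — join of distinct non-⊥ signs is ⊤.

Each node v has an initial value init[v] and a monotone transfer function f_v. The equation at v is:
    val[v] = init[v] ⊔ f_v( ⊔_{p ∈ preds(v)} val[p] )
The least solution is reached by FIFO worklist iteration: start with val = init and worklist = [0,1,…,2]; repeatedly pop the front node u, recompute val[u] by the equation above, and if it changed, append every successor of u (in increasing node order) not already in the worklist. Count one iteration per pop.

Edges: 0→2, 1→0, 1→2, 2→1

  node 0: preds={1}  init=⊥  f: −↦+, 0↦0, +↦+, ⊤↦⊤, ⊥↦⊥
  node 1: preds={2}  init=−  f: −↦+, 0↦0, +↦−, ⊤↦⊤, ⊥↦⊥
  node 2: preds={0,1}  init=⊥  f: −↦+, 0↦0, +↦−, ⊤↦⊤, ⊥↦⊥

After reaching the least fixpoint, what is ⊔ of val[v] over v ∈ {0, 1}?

Iteration log — 6 steps:
  step 1. node 0  ⊔preds=−  new=+  old=⊥  +wl: 
  step 2. node 1  ⊔preds=⊥  new=−  stable
  step 3. node 2  ⊔preds=⊤  new=⊤  old=⊥  +wl: 1
  step 4. node 1  ⊔preds=⊤  new=⊤  old=−  +wl: 0,2
  step 5. node 0  ⊔preds=⊤  new=⊤  old=+  +wl: 
  step 6. node 2  ⊔preds=⊤  new=⊤  stable

Least fixpoint reached:
  node 0: ⊤
  node 1: ⊤
  node 2: ⊤

⊤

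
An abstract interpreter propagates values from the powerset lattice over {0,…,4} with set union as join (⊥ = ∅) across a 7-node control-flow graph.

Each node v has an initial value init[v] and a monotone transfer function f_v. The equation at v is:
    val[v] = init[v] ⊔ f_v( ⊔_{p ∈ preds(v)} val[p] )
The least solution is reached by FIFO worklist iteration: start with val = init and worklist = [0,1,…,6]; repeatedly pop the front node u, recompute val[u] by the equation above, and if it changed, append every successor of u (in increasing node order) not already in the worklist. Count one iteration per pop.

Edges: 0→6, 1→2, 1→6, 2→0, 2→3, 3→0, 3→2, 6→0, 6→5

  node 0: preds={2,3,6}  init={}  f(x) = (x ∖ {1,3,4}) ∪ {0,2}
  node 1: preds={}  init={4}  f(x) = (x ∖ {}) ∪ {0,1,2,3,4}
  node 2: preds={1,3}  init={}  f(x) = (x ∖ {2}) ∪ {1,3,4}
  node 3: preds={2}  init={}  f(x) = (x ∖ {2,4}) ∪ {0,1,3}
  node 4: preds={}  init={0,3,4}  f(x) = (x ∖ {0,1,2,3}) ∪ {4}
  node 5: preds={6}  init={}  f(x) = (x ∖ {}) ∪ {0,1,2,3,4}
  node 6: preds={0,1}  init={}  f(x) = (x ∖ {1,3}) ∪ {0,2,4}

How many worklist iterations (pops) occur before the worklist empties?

Iteration log — 10 steps:
  step 1. node 0  ⊔preds={}  new={0,2}  old={}  +wl: 
  step 2. node 1  ⊔preds={}  new={0,1,2,3,4}  old={4}  +wl: 
  step 3. node 2  ⊔preds={0,1,2,3,4}  new={0,1,3,4}  old={}  +wl: 0
  step 4. node 3  ⊔preds={0,1,3,4}  new={0,1,3}  old={}  +wl: 2
  step 5. node 4  ⊔preds={}  new={0,3,4}  stable
  step 6. node 5  ⊔preds={}  new={0,1,2,3,4}  old={}  +wl: 
  step 7. node 6  ⊔preds={0,1,2,3,4}  new={0,2,4}  old={}  +wl: 5
  step 8. node 0  ⊔preds={0,1,2,3,4}  new={0,2}  stable
  step 9. node 2  ⊔preds={0,1,2,3,4}  new={0,1,3,4}  stable
  step 10. node 5  ⊔preds={0,2,4}  new={0,1,2,3,4}  stable

Least fixpoint reached:
  node 0: {0,2}
  node 1: {0,1,2,3,4}
  node 2: {0,1,3,4}
  node 3: {0,1,3}
  node 4: {0,3,4}
  node 5: {0,1,2,3,4}
  node 6: {0,2,4}

10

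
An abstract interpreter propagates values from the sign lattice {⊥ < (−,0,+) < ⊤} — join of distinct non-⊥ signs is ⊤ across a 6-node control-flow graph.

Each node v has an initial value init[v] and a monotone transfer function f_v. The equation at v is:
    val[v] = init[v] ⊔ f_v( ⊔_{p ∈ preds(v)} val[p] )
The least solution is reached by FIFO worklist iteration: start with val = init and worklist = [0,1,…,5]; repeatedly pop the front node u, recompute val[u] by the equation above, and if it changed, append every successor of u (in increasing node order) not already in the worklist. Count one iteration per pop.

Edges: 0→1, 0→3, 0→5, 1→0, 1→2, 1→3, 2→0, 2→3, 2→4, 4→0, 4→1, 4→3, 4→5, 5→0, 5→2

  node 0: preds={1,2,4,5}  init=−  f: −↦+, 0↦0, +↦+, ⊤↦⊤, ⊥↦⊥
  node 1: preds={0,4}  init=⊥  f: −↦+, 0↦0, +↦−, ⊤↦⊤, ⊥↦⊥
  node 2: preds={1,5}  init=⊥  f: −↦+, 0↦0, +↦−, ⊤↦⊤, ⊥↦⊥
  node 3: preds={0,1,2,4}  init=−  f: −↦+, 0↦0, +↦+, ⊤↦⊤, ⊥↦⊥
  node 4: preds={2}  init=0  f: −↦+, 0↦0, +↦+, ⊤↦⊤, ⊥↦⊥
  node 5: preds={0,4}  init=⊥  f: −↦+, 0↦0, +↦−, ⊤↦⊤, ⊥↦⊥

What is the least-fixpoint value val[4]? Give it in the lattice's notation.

⊤

Trace (10 dequeues):
  [1] u=0 | in 0 | out ⊤ | prev − | push {}
  [2] u=1 | in ⊤ | out ⊤ | prev ⊥ | push {0}
  [3] u=2 | in ⊤ | out ⊤ | prev ⊥ | push {}
  [4] u=3 | in ⊤ | out ⊤ | prev − | push {}
  [5] u=4 | in ⊤ | out ⊤ | prev 0 | push {1,3}
  [6] u=5 | in ⊤ | out ⊤ | prev ⊥ | push {2}
  [7] u=0 | in ⊤ | out ⊤ | ==
  [8] u=1 | in ⊤ | out ⊤ | ==
  [9] u=3 | in ⊤ | out ⊤ | ==
  [10] u=2 | in ⊤ | out ⊤ | ==

Converged values:
  [0] ⊤
  [1] ⊤
  [2] ⊤
  [3] ⊤
  [4] ⊤
  [5] ⊤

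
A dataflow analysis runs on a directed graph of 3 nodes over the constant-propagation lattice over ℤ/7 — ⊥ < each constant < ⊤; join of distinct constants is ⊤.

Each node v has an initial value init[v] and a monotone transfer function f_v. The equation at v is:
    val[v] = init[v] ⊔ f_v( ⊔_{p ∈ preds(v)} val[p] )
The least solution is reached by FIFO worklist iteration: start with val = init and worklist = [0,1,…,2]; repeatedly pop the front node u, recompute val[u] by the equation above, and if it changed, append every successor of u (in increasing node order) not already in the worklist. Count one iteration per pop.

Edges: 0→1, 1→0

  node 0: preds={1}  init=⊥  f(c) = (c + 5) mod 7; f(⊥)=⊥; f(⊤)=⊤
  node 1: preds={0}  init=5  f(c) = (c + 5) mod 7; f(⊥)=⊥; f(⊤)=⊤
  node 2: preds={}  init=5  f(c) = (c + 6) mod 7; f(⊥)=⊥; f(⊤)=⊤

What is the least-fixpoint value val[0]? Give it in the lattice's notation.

Trace (5 dequeues):
  [1] u=0 | in 5 | out 3 | prev ⊥ | push {}
  [2] u=1 | in 3 | out ⊤ | prev 5 | push {0}
  [3] u=2 | in ⊥ | out 5 | ==
  [4] u=0 | in ⊤ | out ⊤ | prev 3 | push {1}
  [5] u=1 | in ⊤ | out ⊤ | ==

Converged values:
  [0] ⊤
  [1] ⊤
  [2] 5

⊤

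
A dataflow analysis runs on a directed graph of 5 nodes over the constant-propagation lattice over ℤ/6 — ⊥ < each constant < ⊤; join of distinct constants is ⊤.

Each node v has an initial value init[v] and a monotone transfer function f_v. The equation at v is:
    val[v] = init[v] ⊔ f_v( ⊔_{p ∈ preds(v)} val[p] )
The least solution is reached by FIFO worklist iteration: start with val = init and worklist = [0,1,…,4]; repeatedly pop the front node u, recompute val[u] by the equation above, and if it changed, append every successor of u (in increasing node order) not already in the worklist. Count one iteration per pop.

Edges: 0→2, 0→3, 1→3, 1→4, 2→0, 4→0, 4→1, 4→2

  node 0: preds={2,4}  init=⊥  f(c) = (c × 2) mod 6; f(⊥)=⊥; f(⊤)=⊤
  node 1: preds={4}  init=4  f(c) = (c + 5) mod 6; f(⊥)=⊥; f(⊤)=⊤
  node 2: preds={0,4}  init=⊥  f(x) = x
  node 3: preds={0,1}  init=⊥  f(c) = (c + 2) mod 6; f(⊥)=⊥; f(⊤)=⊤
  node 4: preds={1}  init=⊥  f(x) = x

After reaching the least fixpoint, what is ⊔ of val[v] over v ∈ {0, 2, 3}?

Iteration log — 14 steps:
  step 1. node 0  ⊔preds=⊥  new=⊥  stable
  step 2. node 1  ⊔preds=⊥  new=4  stable
  step 3. node 2  ⊔preds=⊥  new=⊥  stable
  step 4. node 3  ⊔preds=4  new=0  old=⊥  +wl: 
  step 5. node 4  ⊔preds=4  new=4  old=⊥  +wl: 0,1,2
  step 6. node 0  ⊔preds=4  new=2  old=⊥  +wl: 3
  step 7. node 1  ⊔preds=4  new=⊤  old=4  +wl: 4
  step 8. node 2  ⊔preds=⊤  new=⊤  old=⊥  +wl: 0
  step 9. node 3  ⊔preds=⊤  new=⊤  old=0  +wl: 
  step 10. node 4  ⊔preds=⊤  new=⊤  old=4  +wl: 1,2
  step 11. node 0  ⊔preds=⊤  new=⊤  old=2  +wl: 3
  step 12. node 1  ⊔preds=⊤  new=⊤  stable
  step 13. node 2  ⊔preds=⊤  new=⊤  stable
  step 14. node 3  ⊔preds=⊤  new=⊤  stable

Least fixpoint reached:
  node 0: ⊤
  node 1: ⊤
  node 2: ⊤
  node 3: ⊤
  node 4: ⊤

⊤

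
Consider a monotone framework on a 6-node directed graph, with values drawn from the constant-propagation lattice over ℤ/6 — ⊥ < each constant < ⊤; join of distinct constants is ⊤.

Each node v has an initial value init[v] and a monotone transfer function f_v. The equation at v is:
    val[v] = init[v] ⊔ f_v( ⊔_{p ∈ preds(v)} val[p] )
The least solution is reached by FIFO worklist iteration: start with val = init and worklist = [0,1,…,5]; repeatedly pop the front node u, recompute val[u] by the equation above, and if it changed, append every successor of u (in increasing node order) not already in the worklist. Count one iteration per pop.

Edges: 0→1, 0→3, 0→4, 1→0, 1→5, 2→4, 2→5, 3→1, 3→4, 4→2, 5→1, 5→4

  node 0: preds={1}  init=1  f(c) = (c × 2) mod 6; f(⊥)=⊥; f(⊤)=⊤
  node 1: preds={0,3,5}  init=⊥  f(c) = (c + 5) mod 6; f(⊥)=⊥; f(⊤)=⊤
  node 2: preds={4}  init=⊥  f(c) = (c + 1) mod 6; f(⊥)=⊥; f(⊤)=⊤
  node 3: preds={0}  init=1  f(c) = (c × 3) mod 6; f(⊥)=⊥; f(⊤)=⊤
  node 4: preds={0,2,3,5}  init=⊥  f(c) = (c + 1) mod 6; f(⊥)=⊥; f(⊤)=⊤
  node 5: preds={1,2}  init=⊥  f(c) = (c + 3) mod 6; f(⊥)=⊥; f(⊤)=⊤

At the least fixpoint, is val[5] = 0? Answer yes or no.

Iteration log — 15 steps:
  step 1. node 0  ⊔preds=⊥  new=1  stable
  step 2. node 1  ⊔preds=1  new=0  old=⊥  +wl: 0
  step 3. node 2  ⊔preds=⊥  new=⊥  stable
  step 4. node 3  ⊔preds=1  new=⊤  old=1  +wl: 1
  step 5. node 4  ⊔preds=⊤  new=⊤  old=⊥  +wl: 2
  step 6. node 5  ⊔preds=0  new=3  old=⊥  +wl: 4
  step 7. node 0  ⊔preds=0  new=⊤  old=1  +wl: 3
  step 8. node 1  ⊔preds=⊤  new=⊤  old=0  +wl: 0,5
  step 9. node 2  ⊔preds=⊤  new=⊤  old=⊥  +wl: 
  step 10. node 4  ⊔preds=⊤  new=⊤  stable
  step 11. node 3  ⊔preds=⊤  new=⊤  stable
  step 12. node 0  ⊔preds=⊤  new=⊤  stable
  step 13. node 5  ⊔preds=⊤  new=⊤  old=3  +wl: 1,4
  step 14. node 1  ⊔preds=⊤  new=⊤  stable
  step 15. node 4  ⊔preds=⊤  new=⊤  stable

Least fixpoint reached:
  node 0: ⊤
  node 1: ⊤
  node 2: ⊤
  node 3: ⊤
  node 4: ⊤
  node 5: ⊤

no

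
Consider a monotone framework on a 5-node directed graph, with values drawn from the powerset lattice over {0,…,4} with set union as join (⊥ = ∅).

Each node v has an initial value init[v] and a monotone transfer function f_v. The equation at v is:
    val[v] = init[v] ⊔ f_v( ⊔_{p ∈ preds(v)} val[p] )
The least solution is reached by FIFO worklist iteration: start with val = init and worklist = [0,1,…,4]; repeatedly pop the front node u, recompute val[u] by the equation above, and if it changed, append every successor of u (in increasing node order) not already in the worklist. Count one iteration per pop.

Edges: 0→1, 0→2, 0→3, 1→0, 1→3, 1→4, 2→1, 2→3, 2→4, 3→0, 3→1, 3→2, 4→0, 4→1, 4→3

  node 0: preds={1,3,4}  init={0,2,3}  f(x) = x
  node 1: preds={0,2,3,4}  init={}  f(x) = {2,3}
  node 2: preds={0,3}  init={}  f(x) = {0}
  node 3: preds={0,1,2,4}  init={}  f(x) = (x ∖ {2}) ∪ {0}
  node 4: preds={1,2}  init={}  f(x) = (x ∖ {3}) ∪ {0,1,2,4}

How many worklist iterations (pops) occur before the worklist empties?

Worklist (12 pops):
  #1 pop 0: in={} → {0,2,3} (no change)
  #2 pop 1: in={0,2,3} → {2,3} (was {}); enqueue [0]
  #3 pop 2: in={0,2,3} → {0} (was {}); enqueue [1]
  #4 pop 3: in={0,2,3} → {0,3} (was {}); enqueue [2]
  #5 pop 4: in={0,2,3} → {0,1,2,4} (was {}); enqueue [3]
  #6 pop 0: in={0,1,2,3,4} → {0,1,2,3,4} (was {0,2,3}); enqueue []
  #7 pop 1: in={0,1,2,3,4} → {2,3} (no change)
  #8 pop 2: in={0,1,2,3,4} → {0} (no change)
  #9 pop 3: in={0,1,2,3,4} → {0,1,3,4} (was {0,3}); enqueue [0,1,2]
  #10 pop 0: in={0,1,2,3,4} → {0,1,2,3,4} (no change)
  #11 pop 1: in={0,1,2,3,4} → {2,3} (no change)
  #12 pop 2: in={0,1,2,3,4} → {0} (no change)

Fixpoint:
  val[0] = {0,1,2,3,4}
  val[1] = {2,3}
  val[2] = {0}
  val[3] = {0,1,3,4}
  val[4] = {0,1,2,4}

12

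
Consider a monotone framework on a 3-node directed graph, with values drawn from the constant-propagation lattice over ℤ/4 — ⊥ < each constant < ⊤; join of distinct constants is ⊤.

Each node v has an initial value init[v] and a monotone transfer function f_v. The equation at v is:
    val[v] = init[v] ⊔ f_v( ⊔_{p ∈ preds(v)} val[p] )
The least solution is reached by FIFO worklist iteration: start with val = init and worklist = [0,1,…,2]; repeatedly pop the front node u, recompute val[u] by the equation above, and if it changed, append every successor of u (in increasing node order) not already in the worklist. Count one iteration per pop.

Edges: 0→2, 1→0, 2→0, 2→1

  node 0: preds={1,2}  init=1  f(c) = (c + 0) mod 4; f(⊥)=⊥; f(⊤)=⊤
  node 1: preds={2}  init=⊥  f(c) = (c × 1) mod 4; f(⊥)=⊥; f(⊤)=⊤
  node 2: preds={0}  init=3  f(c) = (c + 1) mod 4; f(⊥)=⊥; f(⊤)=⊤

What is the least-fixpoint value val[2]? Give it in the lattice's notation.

Worklist (6 pops):
  #1 pop 0: in=3 → ⊤ (was 1); enqueue []
  #2 pop 1: in=3 → 3 (was ⊥); enqueue [0]
  #3 pop 2: in=⊤ → ⊤ (was 3); enqueue [1]
  #4 pop 0: in=⊤ → ⊤ (no change)
  #5 pop 1: in=⊤ → ⊤ (was 3); enqueue [0]
  #6 pop 0: in=⊤ → ⊤ (no change)

Fixpoint:
  val[0] = ⊤
  val[1] = ⊤
  val[2] = ⊤

⊤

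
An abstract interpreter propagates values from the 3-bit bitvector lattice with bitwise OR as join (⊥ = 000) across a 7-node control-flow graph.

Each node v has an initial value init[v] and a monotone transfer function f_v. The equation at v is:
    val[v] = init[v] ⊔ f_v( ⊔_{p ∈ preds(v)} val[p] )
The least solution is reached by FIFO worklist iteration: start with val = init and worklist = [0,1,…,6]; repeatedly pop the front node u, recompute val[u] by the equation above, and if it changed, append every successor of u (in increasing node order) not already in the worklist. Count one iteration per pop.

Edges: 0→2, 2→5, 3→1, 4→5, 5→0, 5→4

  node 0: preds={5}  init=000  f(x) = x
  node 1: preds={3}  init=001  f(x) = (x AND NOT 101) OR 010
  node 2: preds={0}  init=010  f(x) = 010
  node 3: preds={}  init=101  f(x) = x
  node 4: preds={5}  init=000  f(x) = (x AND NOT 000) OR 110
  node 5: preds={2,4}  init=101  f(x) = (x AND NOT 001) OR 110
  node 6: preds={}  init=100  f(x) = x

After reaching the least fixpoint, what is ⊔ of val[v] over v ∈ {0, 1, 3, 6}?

Worklist (10 pops):
  #1 pop 0: in=101 → 101 (was 000); enqueue []
  #2 pop 1: in=101 → 011 (was 001); enqueue []
  #3 pop 2: in=101 → 010 (no change)
  #4 pop 3: in=000 → 101 (no change)
  #5 pop 4: in=101 → 111 (was 000); enqueue []
  #6 pop 5: in=111 → 111 (was 101); enqueue [0,4]
  #7 pop 6: in=000 → 100 (no change)
  #8 pop 0: in=111 → 111 (was 101); enqueue [2]
  #9 pop 4: in=111 → 111 (no change)
  #10 pop 2: in=111 → 010 (no change)

Fixpoint:
  val[0] = 111
  val[1] = 011
  val[2] = 010
  val[3] = 101
  val[4] = 111
  val[5] = 111
  val[6] = 100

111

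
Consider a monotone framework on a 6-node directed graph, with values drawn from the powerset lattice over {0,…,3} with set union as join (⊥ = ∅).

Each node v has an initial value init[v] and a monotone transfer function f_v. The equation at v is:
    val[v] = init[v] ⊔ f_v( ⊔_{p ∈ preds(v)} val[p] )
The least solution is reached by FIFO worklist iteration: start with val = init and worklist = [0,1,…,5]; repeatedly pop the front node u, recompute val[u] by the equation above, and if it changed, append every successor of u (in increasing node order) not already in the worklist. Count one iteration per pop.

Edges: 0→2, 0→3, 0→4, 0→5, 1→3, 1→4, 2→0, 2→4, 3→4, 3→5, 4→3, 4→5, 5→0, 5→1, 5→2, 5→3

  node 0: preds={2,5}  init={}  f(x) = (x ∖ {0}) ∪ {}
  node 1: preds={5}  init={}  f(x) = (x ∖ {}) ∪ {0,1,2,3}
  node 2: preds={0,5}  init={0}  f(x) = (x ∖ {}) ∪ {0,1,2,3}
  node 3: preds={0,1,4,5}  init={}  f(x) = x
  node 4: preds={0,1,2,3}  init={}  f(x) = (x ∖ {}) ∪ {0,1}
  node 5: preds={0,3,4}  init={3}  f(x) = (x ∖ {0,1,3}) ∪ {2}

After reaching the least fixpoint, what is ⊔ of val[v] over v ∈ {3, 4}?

Trace (12 dequeues):
  [1] u=0 | in {0,3} | out {3} | prev {} | push {}
  [2] u=1 | in {3} | out {0,1,2,3} | prev {} | push {}
  [3] u=2 | in {3} | out {0,1,2,3} | prev {0} | push {0}
  [4] u=3 | in {0,1,2,3} | out {0,1,2,3} | prev {} | push {}
  [5] u=4 | in {0,1,2,3} | out {0,1,2,3} | prev {} | push {3}
  [6] u=5 | in {0,1,2,3} | out {2,3} | prev {3} | push {1,2}
  [7] u=0 | in {0,1,2,3} | out {1,2,3} | prev {3} | push {4,5}
  [8] u=3 | in {0,1,2,3} | out {0,1,2,3} | ==
  [9] u=1 | in {2,3} | out {0,1,2,3} | ==
  [10] u=2 | in {1,2,3} | out {0,1,2,3} | ==
  [11] u=4 | in {0,1,2,3} | out {0,1,2,3} | ==
  [12] u=5 | in {0,1,2,3} | out {2,3} | ==

Converged values:
  [0] {1,2,3}
  [1] {0,1,2,3}
  [2] {0,1,2,3}
  [3] {0,1,2,3}
  [4] {0,1,2,3}
  [5] {2,3}

{0,1,2,3}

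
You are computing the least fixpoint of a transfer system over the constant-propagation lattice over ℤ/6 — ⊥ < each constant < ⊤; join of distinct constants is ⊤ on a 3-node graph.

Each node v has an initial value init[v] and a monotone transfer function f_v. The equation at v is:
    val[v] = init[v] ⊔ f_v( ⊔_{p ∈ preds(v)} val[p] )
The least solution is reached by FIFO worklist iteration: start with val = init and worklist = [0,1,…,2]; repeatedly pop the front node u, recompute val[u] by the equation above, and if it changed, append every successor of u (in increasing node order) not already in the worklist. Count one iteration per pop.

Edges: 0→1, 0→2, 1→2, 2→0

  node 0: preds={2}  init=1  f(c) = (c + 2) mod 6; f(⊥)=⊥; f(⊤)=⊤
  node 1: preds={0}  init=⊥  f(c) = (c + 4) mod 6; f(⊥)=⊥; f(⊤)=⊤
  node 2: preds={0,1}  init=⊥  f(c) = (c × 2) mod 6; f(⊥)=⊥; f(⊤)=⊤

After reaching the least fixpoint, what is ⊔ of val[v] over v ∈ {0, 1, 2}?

⊤

Trace (6 dequeues):
  [1] u=0 | in ⊥ | out 1 | ==
  [2] u=1 | in 1 | out 5 | prev ⊥ | push {}
  [3] u=2 | in ⊤ | out ⊤ | prev ⊥ | push {0}
  [4] u=0 | in ⊤ | out ⊤ | prev 1 | push {1,2}
  [5] u=1 | in ⊤ | out ⊤ | prev 5 | push {}
  [6] u=2 | in ⊤ | out ⊤ | ==

Converged values:
  [0] ⊤
  [1] ⊤
  [2] ⊤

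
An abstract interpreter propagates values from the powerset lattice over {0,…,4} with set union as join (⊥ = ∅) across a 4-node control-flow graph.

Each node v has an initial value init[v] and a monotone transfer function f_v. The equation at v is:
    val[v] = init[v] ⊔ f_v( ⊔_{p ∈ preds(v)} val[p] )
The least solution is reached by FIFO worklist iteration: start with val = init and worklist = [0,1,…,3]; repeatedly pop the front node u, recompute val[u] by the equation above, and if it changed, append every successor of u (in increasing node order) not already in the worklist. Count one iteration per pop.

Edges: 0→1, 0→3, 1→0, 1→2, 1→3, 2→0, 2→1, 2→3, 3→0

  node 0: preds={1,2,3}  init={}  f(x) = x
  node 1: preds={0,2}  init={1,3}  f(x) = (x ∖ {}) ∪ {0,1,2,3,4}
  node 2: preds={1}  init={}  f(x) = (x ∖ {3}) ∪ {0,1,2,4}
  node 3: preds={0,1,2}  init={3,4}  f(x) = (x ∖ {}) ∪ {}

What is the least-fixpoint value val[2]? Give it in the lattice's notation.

Worklist (7 pops):
  #1 pop 0: in={1,3,4} → {1,3,4} (was {}); enqueue []
  #2 pop 1: in={1,3,4} → {0,1,2,3,4} (was {1,3}); enqueue [0]
  #3 pop 2: in={0,1,2,3,4} → {0,1,2,4} (was {}); enqueue [1]
  #4 pop 3: in={0,1,2,3,4} → {0,1,2,3,4} (was {3,4}); enqueue []
  #5 pop 0: in={0,1,2,3,4} → {0,1,2,3,4} (was {1,3,4}); enqueue [3]
  #6 pop 1: in={0,1,2,3,4} → {0,1,2,3,4} (no change)
  #7 pop 3: in={0,1,2,3,4} → {0,1,2,3,4} (no change)

Fixpoint:
  val[0] = {0,1,2,3,4}
  val[1] = {0,1,2,3,4}
  val[2] = {0,1,2,4}
  val[3] = {0,1,2,3,4}

{0,1,2,4}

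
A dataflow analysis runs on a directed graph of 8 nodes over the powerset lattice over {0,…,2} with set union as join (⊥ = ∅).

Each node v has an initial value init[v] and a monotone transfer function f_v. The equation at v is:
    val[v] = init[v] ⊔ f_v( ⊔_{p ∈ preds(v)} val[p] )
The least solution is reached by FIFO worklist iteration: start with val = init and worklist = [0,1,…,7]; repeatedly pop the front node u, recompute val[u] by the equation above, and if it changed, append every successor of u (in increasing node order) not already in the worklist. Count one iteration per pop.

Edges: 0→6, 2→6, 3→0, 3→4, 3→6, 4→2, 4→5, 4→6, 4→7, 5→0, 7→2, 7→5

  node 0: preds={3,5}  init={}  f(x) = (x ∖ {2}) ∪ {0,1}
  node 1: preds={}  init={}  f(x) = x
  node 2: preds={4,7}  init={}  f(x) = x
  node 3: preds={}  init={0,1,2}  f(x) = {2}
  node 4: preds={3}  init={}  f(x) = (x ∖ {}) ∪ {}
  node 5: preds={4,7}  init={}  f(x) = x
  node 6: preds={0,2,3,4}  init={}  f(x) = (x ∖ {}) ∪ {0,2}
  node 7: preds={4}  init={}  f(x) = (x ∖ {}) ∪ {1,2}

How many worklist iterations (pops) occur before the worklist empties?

Worklist (12 pops):
  #1 pop 0: in={0,1,2} → {0,1} (was {}); enqueue []
  #2 pop 1: in={} → {} (no change)
  #3 pop 2: in={} → {} (no change)
  #4 pop 3: in={} → {0,1,2} (no change)
  #5 pop 4: in={0,1,2} → {0,1,2} (was {}); enqueue [2]
  #6 pop 5: in={0,1,2} → {0,1,2} (was {}); enqueue [0]
  #7 pop 6: in={0,1,2} → {0,1,2} (was {}); enqueue []
  #8 pop 7: in={0,1,2} → {0,1,2} (was {}); enqueue [5]
  #9 pop 2: in={0,1,2} → {0,1,2} (was {}); enqueue [6]
  #10 pop 0: in={0,1,2} → {0,1} (no change)
  #11 pop 5: in={0,1,2} → {0,1,2} (no change)
  #12 pop 6: in={0,1,2} → {0,1,2} (no change)

Fixpoint:
  val[0] = {0,1}
  val[1] = {}
  val[2] = {0,1,2}
  val[3] = {0,1,2}
  val[4] = {0,1,2}
  val[5] = {0,1,2}
  val[6] = {0,1,2}
  val[7] = {0,1,2}

12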